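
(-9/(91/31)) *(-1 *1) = 3.07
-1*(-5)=5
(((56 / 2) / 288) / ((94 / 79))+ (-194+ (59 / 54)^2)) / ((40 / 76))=-2007409489 / 5482080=-366.18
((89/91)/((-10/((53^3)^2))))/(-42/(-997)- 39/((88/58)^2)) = 1903775527865651176/14841777405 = 128271397.42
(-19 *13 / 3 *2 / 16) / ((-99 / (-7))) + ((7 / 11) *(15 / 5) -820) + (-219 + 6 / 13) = -32041885 / 30888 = -1037.36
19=19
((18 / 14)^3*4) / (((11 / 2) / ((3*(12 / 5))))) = 209952 / 18865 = 11.13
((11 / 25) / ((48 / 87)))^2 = 101761 / 160000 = 0.64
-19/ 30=-0.63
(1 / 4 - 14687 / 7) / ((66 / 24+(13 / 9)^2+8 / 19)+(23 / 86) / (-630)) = -399.06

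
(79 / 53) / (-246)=-79 / 13038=-0.01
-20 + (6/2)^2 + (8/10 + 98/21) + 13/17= -1216/255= -4.77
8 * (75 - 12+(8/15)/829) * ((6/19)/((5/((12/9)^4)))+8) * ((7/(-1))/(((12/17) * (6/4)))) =-7842929294816/287061975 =-27321.38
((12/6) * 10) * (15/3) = 100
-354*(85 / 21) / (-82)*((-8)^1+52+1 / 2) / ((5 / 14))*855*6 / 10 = 45793971 / 41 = 1116926.12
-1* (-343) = 343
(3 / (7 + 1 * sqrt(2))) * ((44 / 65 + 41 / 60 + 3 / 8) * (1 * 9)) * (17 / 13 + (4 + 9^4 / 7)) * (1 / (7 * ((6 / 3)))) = 130610043 / 278005-130610043 * sqrt(2) / 1946035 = 374.90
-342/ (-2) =171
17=17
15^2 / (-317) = -225 / 317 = -0.71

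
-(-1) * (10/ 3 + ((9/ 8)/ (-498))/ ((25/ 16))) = 20741/ 6225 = 3.33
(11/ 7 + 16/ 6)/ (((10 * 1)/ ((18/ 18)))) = 89/ 210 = 0.42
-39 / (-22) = 39 / 22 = 1.77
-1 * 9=-9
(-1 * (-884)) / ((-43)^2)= 884 / 1849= 0.48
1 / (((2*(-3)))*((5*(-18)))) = 1 / 540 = 0.00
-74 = -74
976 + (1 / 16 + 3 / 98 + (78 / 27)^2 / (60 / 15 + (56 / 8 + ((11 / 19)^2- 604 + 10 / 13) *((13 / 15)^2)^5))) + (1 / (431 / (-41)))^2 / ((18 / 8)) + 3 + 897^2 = 14631916548361578708310170949411 / 18163026165601251698195376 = 805588.03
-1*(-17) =17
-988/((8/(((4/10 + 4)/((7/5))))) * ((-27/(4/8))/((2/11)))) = 247/189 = 1.31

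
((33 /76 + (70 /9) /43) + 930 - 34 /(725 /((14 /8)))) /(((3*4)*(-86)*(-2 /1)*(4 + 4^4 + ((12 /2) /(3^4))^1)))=19842406961 /11446410524800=0.00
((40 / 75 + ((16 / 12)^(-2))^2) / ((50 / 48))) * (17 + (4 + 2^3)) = 23.66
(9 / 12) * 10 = 7.50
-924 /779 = -1.19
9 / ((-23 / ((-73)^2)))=-47961 / 23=-2085.26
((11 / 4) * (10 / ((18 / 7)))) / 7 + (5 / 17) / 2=1025 / 612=1.67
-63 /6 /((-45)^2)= -7 /1350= -0.01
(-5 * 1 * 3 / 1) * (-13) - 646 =-451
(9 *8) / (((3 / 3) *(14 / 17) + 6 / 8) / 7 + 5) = 11424 / 829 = 13.78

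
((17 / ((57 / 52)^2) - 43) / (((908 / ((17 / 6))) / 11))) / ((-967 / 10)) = 87645965 / 8558216892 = 0.01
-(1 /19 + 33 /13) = -640 /247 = -2.59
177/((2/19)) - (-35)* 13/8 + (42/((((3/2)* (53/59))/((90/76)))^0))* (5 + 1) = 15923/8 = 1990.38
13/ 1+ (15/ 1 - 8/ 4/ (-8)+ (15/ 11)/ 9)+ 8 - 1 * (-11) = 47.40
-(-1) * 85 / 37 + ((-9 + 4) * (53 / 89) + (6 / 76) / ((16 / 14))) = -611807 / 1001072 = -0.61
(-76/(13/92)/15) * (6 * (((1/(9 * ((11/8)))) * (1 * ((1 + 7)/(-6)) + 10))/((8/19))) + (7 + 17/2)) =-913.61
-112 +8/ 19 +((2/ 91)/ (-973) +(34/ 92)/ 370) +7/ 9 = -28552912667759/ 257697318060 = -110.80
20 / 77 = 0.26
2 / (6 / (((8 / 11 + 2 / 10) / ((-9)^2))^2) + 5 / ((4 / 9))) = 2312 / 52938405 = 0.00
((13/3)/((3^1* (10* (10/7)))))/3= 0.03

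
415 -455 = -40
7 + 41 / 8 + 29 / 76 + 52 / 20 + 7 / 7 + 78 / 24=14711 / 760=19.36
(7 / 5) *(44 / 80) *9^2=6237 / 100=62.37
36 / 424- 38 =-37.92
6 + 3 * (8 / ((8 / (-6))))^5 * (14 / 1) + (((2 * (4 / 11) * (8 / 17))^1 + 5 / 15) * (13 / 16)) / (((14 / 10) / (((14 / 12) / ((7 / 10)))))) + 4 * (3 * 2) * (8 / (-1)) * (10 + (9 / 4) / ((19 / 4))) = -1176842653307 / 3581424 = -328596.29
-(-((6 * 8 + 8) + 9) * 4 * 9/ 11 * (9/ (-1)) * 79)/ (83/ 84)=-139754160/ 913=-153071.37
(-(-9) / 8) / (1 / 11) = 99 / 8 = 12.38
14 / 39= 0.36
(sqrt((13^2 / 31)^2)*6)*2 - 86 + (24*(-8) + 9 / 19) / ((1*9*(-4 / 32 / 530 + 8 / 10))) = -282753826 / 5991897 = -47.19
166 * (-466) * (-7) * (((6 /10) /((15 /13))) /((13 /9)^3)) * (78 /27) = 87721704 /325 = 269912.94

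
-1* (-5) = 5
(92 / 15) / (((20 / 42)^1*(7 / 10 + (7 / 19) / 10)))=437 / 25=17.48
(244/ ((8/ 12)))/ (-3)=-122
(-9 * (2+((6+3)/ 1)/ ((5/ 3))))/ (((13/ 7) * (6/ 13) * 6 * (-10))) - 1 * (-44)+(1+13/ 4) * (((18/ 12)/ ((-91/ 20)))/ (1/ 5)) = 696869/ 18200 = 38.29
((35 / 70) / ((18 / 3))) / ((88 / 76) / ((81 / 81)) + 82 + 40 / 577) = 10963 / 10949040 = 0.00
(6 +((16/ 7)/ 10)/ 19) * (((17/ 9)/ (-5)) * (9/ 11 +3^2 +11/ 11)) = -24.57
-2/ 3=-0.67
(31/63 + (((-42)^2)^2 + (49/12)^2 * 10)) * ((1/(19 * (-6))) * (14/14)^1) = -1568379067/57456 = -27297.05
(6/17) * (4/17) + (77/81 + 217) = 5103950/23409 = 218.03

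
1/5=0.20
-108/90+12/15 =-2/5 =-0.40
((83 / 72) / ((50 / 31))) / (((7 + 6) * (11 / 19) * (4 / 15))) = 48887 / 137280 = 0.36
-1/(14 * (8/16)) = -0.14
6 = 6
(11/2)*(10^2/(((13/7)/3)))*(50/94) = 288750/611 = 472.59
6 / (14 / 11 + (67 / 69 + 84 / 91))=59202 / 31247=1.89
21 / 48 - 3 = -2.56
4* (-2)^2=16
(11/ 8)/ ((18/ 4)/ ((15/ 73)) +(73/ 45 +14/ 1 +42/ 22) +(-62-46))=-5445/ 271532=-0.02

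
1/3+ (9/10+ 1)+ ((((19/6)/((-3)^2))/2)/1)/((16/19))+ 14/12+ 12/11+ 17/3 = 985231/95040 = 10.37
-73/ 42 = -1.74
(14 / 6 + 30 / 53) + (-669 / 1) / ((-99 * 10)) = 20843 / 5830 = 3.58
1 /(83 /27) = 27 /83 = 0.33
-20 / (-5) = 4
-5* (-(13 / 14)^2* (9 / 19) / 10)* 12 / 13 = 351 / 1862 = 0.19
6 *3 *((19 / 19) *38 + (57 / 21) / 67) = 321138 / 469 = 684.73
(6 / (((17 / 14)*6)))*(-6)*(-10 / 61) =840 / 1037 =0.81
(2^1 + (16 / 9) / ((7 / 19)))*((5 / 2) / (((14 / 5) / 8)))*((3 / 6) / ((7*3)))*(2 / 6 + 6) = 204250 / 27783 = 7.35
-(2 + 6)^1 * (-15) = 120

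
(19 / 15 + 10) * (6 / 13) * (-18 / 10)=-234 / 25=-9.36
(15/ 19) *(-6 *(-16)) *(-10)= -14400/ 19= -757.89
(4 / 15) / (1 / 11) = 44 / 15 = 2.93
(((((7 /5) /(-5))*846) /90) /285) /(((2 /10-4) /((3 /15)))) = 329 /676875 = 0.00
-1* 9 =-9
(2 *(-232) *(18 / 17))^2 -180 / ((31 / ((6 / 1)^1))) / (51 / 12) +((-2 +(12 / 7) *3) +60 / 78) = 196777911548 / 815269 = 241365.62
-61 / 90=-0.68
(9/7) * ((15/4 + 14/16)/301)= 333/16856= 0.02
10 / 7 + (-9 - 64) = -501 / 7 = -71.57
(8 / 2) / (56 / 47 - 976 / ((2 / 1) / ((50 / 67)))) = -3149 / 285762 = -0.01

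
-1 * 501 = -501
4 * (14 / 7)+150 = 158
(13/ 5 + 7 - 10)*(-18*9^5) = 2125764/ 5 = 425152.80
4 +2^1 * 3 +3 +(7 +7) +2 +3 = 32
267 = 267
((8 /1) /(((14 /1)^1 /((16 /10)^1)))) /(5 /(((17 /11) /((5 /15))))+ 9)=816 /8995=0.09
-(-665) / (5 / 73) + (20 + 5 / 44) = 428081 / 44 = 9729.11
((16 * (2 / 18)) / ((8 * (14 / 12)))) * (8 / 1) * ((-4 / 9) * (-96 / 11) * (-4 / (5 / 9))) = -16384 / 385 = -42.56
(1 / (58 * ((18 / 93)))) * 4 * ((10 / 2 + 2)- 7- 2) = -62 / 87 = -0.71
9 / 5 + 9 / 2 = 63 / 10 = 6.30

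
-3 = -3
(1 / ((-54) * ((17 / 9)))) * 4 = -2 / 51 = -0.04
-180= -180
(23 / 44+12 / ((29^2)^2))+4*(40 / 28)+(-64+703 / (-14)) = -3360291503 / 31120364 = -107.98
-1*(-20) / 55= 4 / 11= 0.36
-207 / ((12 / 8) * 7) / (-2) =69 / 7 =9.86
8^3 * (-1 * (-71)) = 36352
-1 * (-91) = 91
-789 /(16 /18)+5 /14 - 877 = -98799 /56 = -1764.27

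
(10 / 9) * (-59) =-590 / 9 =-65.56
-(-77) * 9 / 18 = 77 / 2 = 38.50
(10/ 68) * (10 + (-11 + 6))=25/ 34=0.74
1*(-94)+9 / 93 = -93.90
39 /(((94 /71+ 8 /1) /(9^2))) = 224289 /662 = 338.81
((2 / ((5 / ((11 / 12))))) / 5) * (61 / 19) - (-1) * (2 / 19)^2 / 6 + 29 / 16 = 295989 / 144400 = 2.05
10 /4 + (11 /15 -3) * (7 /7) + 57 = 1717 /30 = 57.23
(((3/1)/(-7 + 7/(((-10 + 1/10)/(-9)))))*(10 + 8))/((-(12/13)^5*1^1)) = 4084223/32256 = 126.62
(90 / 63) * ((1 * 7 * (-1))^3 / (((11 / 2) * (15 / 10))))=-1960 / 33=-59.39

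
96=96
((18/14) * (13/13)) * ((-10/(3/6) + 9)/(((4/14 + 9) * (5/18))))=-1782/325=-5.48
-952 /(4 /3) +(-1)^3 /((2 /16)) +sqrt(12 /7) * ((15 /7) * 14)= -722 +60 * sqrt(21) /7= -682.72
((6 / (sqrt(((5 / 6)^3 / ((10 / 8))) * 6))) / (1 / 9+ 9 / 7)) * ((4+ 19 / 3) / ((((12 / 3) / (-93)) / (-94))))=25609689 / 440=58203.84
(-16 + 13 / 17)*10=-2590 / 17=-152.35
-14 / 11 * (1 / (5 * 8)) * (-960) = 336 / 11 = 30.55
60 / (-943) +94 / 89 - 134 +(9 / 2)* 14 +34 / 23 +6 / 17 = -4229177 / 62033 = -68.18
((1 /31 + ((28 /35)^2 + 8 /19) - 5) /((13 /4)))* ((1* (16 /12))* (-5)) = 920416 /114855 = 8.01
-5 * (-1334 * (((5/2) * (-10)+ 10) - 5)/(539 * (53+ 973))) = -66700/276507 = -0.24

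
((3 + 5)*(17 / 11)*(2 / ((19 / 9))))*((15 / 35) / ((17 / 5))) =2160 / 1463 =1.48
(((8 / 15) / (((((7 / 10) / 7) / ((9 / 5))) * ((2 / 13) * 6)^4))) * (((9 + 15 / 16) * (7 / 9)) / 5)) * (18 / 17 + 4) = 455633633 / 4406400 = 103.40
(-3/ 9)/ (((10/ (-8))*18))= 2/ 135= 0.01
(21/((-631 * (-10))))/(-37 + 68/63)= -1323/14279530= -0.00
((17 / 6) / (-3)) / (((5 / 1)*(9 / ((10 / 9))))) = -17 / 729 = -0.02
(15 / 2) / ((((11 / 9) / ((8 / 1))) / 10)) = 5400 / 11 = 490.91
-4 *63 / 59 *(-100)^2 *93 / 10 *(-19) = 445284000 / 59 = 7547186.44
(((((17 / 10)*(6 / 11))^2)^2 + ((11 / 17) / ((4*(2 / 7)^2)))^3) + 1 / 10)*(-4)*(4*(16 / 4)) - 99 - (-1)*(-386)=-2982924702533123 / 2877249320000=-1036.73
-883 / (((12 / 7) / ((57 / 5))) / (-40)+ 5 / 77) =-14433.84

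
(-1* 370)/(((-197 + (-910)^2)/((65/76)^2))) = -781625/2390983864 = -0.00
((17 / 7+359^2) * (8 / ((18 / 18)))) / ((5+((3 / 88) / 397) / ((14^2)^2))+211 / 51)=70573647746359296 / 625419241369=112842.14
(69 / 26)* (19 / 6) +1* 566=29869 / 52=574.40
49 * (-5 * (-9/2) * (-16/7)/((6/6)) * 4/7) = -1440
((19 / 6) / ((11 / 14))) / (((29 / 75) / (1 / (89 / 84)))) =279300 / 28391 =9.84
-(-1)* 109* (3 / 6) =109 / 2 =54.50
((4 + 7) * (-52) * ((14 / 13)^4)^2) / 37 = -64934718464 / 2321695129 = -27.97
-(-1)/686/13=1/8918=0.00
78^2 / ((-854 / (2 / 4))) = -1521 / 427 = -3.56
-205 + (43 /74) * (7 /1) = -14869 /74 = -200.93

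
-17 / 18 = -0.94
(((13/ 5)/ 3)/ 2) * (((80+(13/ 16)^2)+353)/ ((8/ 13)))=18761873/ 61440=305.37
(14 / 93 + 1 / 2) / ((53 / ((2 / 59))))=121 / 290811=0.00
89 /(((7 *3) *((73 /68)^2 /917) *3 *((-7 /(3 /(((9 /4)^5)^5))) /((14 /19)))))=-121397266144345160941568 /218063667455363299396729444497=-0.00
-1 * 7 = -7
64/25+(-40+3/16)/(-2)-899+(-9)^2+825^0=-635627/800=-794.53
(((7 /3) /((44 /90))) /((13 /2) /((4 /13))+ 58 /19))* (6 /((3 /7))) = 152 /55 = 2.76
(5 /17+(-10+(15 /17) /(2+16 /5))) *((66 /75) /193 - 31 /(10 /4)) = 25209072 /213265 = 118.21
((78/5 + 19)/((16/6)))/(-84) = -173/1120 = -0.15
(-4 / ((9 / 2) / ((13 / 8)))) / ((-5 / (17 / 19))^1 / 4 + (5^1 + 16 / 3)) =-884 / 5469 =-0.16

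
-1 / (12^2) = -0.01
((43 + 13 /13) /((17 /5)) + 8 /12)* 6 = 1388 /17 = 81.65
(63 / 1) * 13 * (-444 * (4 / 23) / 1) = -1454544 / 23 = -63241.04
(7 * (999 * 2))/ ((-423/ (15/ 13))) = -23310/ 611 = -38.15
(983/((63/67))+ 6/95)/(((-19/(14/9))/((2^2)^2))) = -1369.51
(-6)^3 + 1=-215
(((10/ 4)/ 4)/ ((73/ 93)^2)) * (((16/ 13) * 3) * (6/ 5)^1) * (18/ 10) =2802276/ 346385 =8.09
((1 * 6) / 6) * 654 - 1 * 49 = 605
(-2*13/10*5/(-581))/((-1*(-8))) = 13/4648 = 0.00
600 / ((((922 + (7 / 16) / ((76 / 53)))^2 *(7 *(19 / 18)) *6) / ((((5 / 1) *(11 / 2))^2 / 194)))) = 0.00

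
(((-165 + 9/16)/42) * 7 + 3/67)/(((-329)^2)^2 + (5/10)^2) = -58663/25119348590200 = -0.00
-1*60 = -60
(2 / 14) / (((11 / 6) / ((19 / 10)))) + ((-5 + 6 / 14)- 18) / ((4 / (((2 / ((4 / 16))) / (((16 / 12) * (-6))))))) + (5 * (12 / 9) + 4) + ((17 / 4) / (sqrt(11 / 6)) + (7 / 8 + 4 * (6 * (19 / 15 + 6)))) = 17 * sqrt(66) / 44 + 253087 / 1320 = 194.87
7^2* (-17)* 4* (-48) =159936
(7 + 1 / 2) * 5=75 / 2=37.50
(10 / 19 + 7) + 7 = 276 / 19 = 14.53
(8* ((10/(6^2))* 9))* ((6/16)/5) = 3/2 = 1.50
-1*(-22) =22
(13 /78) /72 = 1 /432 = 0.00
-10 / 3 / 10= -1 / 3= -0.33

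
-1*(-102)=102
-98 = -98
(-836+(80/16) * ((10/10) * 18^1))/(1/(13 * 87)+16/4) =-843726/4525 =-186.46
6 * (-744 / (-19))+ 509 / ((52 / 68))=222439 / 247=900.56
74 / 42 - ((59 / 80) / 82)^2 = 1.76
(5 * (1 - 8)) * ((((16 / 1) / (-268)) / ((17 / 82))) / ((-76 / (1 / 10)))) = -287 / 21641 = -0.01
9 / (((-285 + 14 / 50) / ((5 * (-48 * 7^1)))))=189000 / 3559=53.10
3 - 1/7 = 20/7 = 2.86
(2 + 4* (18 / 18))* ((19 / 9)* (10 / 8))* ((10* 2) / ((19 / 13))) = 650 / 3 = 216.67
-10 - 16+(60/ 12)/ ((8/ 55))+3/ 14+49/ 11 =8035/ 616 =13.04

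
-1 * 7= -7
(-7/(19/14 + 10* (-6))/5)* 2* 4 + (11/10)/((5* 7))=63911/287350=0.22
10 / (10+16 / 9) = 45 / 53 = 0.85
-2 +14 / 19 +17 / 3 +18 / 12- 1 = 559 / 114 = 4.90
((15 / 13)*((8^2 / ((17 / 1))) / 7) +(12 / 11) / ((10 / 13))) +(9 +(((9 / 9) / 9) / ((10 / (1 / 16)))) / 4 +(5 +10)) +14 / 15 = 26.97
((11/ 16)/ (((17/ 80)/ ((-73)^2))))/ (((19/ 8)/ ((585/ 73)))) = 18790200/ 323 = 58173.99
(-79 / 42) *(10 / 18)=-395 / 378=-1.04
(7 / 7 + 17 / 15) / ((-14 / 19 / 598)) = -181792 / 105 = -1731.35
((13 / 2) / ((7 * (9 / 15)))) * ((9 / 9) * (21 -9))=130 / 7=18.57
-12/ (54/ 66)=-44/ 3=-14.67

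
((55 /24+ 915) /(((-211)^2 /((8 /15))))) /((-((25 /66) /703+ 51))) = -68096798 /316053198849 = -0.00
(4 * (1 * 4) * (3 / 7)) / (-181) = -48 / 1267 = -0.04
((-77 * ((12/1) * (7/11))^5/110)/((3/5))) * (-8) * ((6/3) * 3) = 234198687744/161051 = 1454189.59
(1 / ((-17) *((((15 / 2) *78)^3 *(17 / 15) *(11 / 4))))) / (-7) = 4 / 297005784075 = 0.00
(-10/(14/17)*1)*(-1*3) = 255/7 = 36.43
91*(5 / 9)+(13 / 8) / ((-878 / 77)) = 3186911 / 63216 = 50.41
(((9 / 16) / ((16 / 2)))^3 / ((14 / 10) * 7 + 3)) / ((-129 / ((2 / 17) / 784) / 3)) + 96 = 3692194405806531 / 38460358393856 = 96.00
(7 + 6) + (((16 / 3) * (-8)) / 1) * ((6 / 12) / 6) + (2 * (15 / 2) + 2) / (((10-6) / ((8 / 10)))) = 578 / 45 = 12.84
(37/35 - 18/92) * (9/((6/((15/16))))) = 12483/10304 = 1.21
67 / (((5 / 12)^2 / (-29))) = -279792 / 25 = -11191.68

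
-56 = -56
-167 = -167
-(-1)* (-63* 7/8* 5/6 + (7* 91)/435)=-309533/6960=-44.47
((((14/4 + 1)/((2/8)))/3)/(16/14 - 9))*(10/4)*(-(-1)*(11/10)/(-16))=21/160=0.13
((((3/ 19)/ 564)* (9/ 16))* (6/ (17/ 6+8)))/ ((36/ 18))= 81/ 1857440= 0.00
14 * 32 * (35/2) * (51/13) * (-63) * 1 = -25189920/13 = -1937686.15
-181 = -181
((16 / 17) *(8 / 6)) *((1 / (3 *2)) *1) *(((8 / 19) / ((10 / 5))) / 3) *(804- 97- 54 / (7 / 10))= 564352 / 61047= 9.24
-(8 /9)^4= -4096 /6561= -0.62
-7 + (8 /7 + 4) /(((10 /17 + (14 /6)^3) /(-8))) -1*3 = -559262 /42707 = -13.10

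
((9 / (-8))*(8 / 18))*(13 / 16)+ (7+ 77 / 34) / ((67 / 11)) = 40633 / 36448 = 1.11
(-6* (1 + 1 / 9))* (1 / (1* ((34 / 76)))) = -760 / 51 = -14.90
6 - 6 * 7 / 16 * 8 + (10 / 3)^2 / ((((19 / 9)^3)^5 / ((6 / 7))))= -1594004612061380844795 / 106267889209123588093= -15.00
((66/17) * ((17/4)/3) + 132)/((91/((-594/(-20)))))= 16335/364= 44.88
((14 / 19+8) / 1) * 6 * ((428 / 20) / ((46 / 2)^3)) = 106572 / 1155865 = 0.09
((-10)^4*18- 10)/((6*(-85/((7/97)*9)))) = -377979/1649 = -229.22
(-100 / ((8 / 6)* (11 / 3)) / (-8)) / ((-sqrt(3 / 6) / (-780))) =43875* sqrt(2) / 22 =2820.39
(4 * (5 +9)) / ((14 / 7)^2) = 14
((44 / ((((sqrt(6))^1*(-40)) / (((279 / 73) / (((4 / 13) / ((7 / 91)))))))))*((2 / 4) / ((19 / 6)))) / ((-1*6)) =1023*sqrt(6) / 221920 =0.01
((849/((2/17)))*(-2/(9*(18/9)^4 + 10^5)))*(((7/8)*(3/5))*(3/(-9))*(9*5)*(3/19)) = 2727837/15221888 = 0.18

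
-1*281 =-281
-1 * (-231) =231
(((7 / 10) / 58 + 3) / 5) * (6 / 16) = 5241 / 23200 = 0.23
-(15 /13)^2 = -225 /169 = -1.33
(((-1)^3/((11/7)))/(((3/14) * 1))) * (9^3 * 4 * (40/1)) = -3810240/11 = -346385.45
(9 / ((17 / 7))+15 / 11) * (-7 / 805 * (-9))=8532 / 21505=0.40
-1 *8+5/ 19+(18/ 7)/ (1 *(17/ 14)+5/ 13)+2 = -7609/ 1843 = -4.13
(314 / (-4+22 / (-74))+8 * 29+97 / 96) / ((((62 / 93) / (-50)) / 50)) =-508613125 / 848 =-599779.63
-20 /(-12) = 5 /3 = 1.67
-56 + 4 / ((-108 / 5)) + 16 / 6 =-1445 / 27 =-53.52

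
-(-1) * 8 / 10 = 4 / 5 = 0.80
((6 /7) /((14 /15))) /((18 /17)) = 85 /98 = 0.87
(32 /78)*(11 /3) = 176 /117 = 1.50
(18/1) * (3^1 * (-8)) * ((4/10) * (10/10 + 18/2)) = -1728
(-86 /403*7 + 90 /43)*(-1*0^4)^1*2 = 0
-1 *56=-56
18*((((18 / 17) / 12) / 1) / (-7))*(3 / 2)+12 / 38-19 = -86029 / 4522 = -19.02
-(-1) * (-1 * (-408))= 408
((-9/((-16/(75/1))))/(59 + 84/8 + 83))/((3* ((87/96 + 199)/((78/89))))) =14040/34729313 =0.00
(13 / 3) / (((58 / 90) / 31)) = 6045 / 29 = 208.45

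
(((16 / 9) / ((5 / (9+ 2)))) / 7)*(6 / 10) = 0.34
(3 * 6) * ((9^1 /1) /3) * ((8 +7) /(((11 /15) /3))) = 36450 /11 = 3313.64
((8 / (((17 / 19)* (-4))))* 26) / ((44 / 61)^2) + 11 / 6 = -2712007 / 24684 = -109.87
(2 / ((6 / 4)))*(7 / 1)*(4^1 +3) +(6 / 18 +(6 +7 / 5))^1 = 1096 / 15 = 73.07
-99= -99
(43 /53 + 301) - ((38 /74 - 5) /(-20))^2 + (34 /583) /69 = 1661825502397 /5507076300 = 301.76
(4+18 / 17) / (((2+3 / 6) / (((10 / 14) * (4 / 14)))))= 344 / 833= 0.41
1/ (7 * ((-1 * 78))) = -1/ 546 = -0.00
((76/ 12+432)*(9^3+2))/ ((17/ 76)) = 4297420/ 3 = 1432473.33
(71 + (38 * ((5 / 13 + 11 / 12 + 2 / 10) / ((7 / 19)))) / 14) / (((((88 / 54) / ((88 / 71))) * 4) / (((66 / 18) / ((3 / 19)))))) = 655497359 / 1809080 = 362.34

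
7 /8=0.88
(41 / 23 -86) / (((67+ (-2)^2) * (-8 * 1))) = 1937 / 13064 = 0.15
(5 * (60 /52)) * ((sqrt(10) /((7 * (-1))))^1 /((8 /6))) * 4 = -225 * sqrt(10) /91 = -7.82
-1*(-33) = 33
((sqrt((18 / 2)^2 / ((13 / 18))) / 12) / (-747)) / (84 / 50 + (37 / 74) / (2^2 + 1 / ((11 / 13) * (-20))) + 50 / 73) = -1582275 * sqrt(26) / 17016788152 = -0.00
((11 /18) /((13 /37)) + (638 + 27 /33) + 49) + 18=1821253 /2574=707.56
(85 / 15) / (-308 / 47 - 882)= -799 / 125286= -0.01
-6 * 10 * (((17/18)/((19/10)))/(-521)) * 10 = 17000/29697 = 0.57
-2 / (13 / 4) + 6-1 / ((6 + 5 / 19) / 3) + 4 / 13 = 8065 / 1547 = 5.21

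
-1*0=0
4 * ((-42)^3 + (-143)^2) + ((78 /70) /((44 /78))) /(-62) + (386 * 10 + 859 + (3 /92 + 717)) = -114808970789 /549010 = -209120.00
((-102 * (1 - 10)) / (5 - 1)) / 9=51 / 2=25.50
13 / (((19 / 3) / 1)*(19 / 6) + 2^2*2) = 234 / 505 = 0.46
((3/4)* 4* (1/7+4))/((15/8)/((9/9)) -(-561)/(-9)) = -2088/10157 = -0.21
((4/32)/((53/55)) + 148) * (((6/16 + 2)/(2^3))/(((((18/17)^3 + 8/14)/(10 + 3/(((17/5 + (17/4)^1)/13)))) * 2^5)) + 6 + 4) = 117613704948755/78771683328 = 1493.10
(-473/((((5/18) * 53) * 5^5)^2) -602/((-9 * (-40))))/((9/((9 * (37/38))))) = -1527531112334789/938162109375000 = -1.63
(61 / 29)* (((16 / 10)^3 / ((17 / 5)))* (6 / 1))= 187392 / 12325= 15.20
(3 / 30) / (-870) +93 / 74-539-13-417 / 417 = -177606187 / 321900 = -551.74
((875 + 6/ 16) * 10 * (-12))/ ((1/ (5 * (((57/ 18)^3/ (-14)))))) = 1200839425/ 1008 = 1191308.95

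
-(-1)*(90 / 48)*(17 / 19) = 255 / 152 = 1.68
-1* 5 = -5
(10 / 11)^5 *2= 200000 / 161051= 1.24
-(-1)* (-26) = -26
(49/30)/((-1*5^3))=-49/3750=-0.01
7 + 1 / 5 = 36 / 5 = 7.20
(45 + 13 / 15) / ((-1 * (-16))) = 43 / 15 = 2.87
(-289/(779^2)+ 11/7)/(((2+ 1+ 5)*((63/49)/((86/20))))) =71737201/109231380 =0.66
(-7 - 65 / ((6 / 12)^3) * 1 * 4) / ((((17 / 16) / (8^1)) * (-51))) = 267136 / 867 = 308.12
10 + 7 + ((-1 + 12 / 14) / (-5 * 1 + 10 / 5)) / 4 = 1429 / 84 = 17.01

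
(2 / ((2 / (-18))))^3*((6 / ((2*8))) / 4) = -2187 / 4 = -546.75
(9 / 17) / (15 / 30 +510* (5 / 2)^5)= 144 / 13547011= 0.00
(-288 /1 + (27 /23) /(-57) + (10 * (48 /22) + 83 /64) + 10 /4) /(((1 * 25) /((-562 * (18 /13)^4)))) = 21681.33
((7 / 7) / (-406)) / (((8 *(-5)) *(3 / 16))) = 1 / 3045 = 0.00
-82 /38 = -41 /19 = -2.16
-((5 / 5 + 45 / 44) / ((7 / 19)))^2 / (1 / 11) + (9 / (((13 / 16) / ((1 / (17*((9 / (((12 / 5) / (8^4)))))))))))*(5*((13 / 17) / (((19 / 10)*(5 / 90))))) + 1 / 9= -331.46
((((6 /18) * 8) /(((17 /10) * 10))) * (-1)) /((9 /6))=-16 /153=-0.10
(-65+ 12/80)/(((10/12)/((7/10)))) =-27237/500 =-54.47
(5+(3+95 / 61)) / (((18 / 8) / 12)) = 9328 / 183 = 50.97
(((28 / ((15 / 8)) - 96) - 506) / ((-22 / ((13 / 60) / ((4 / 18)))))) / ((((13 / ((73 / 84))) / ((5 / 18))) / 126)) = 60.87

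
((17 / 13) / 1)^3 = 4913 / 2197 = 2.24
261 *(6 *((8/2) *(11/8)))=8613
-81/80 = -1.01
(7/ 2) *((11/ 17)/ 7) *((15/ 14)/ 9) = 55/ 1428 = 0.04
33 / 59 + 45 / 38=3909 / 2242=1.74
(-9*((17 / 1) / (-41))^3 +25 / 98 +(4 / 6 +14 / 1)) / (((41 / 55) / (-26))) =-225479700875 / 415386867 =-542.82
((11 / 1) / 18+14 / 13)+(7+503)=119735 / 234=511.69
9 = 9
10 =10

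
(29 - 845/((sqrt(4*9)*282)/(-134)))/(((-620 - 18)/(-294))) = 3976301/89958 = 44.20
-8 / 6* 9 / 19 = -12 / 19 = -0.63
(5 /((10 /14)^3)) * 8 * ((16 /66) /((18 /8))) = 87808 /7425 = 11.83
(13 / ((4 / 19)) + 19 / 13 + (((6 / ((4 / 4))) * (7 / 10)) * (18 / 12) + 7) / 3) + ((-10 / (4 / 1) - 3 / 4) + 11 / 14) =177943 / 2730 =65.18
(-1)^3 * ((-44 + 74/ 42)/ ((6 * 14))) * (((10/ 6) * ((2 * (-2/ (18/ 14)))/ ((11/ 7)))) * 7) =-31045/ 2673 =-11.61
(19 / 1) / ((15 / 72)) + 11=511 / 5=102.20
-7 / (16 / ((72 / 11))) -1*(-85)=1807 / 22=82.14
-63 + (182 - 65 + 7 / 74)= 4003 / 74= 54.09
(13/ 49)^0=1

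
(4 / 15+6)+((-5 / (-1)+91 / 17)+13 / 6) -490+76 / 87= -2318777 / 4930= -470.34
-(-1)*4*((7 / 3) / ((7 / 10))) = 40 / 3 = 13.33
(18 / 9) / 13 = 2 / 13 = 0.15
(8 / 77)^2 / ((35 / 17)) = 0.01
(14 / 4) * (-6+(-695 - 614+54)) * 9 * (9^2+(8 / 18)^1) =-6470191 / 2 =-3235095.50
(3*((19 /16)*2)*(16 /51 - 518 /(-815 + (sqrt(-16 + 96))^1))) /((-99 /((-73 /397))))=18907*sqrt(5) /457945455 + 234746027 /18684174564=0.01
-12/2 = -6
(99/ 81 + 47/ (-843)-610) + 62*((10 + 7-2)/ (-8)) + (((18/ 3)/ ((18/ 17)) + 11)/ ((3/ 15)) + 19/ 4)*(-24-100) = -117825269/ 10116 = -11647.42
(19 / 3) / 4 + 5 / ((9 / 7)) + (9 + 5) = 701 / 36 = 19.47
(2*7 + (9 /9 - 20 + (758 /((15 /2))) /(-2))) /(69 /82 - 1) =68306 /195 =350.29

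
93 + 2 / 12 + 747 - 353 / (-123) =69129 / 82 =843.04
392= 392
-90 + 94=4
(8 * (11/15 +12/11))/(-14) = -172/165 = -1.04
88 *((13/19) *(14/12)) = 70.25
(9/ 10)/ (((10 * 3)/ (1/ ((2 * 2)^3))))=0.00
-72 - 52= -124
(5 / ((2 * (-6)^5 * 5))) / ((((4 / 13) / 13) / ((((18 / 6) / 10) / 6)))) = -169 / 1244160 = -0.00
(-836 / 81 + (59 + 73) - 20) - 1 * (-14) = 9370 / 81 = 115.68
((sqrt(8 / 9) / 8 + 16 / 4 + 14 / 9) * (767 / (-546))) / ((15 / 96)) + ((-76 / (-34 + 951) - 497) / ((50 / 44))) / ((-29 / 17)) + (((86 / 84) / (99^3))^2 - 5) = 1271185911492930863995 / 6309268966481239836 - 236 * sqrt(2) / 315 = 200.42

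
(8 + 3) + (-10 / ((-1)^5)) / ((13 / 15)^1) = 293 / 13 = 22.54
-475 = -475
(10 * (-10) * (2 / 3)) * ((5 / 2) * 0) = 0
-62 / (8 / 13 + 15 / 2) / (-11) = 0.69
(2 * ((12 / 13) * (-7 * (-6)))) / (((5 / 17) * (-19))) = -17136 / 1235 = -13.88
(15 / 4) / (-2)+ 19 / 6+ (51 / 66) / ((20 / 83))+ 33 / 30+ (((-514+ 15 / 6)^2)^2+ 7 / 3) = 12047452427647 / 176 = 68451434247.99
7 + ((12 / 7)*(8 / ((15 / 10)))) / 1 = 113 / 7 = 16.14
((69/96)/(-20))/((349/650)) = -1495/22336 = -0.07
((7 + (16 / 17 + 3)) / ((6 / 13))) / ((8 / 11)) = 4433 / 136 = 32.60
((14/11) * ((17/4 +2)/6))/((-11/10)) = -875/726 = -1.21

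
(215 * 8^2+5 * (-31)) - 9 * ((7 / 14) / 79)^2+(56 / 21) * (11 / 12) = 3057266107 / 224676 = 13607.44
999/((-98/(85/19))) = -84915/1862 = -45.60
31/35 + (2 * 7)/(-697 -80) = 3371/3885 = 0.87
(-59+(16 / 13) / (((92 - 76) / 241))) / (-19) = 526 / 247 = 2.13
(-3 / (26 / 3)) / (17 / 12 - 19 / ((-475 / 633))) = -1350 / 104273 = -0.01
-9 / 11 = -0.82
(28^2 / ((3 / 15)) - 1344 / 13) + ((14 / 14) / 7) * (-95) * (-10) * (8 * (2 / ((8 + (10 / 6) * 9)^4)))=97192334992 / 25465531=3816.62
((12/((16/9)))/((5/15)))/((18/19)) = 171/8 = 21.38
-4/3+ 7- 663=-1972/3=-657.33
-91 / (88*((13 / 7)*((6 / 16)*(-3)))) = 49 / 99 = 0.49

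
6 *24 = 144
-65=-65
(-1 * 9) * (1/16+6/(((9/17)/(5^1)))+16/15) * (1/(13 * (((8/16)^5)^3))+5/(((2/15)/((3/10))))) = -421434057/320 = -1316981.43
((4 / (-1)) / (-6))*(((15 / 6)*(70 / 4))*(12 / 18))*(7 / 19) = 7.16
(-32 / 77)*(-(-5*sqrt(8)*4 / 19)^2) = 3.68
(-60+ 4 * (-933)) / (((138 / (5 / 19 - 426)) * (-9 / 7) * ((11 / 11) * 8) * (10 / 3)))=-4473217 / 13110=-341.21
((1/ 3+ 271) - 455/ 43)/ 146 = 33637/ 18834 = 1.79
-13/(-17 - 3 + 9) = 13/11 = 1.18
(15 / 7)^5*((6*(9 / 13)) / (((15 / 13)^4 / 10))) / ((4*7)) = 4448925 / 117649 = 37.82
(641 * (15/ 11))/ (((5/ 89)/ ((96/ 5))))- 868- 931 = 296930.31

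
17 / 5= 3.40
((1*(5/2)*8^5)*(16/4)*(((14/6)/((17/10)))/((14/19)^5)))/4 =63388134400/122451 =517661.22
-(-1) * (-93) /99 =-31 /33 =-0.94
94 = 94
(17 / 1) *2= 34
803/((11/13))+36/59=949.61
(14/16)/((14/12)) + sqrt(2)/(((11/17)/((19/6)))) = 3/4 + 323 *sqrt(2)/66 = 7.67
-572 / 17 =-33.65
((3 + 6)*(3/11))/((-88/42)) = -567/484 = -1.17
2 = 2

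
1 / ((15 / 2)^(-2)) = 225 / 4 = 56.25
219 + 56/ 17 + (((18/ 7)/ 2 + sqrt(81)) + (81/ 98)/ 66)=8524975/ 36652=232.59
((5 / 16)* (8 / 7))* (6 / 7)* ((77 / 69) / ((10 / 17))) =187 / 322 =0.58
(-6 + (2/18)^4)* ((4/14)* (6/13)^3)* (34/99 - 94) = 5839876480/369972603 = 15.78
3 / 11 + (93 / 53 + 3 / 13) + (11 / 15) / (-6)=1456981 / 682110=2.14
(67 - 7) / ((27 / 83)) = 1660 / 9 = 184.44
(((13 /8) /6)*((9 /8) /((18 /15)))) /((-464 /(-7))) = 455 /118784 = 0.00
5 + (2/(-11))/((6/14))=151/33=4.58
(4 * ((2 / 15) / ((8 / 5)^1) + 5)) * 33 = 671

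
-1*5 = -5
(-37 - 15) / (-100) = 0.52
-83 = -83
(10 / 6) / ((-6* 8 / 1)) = -5 / 144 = -0.03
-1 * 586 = -586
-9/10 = -0.90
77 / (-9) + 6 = -23 / 9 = -2.56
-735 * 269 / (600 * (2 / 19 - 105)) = 250439 / 79720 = 3.14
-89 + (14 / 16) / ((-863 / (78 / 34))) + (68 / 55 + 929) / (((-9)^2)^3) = -305323523562391 / 3430579200840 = -89.00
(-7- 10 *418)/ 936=-4187/ 936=-4.47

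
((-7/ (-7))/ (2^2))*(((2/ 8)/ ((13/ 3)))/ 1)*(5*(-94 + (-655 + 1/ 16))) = -179745/ 3328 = -54.01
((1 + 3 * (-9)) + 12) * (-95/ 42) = 95/ 3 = 31.67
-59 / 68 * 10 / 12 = -295 / 408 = -0.72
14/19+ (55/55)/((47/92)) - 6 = -2952/893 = -3.31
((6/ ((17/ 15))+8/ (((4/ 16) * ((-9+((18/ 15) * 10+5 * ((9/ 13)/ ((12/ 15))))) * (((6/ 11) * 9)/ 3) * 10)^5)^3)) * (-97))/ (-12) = 42.79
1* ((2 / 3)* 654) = 436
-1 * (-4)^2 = -16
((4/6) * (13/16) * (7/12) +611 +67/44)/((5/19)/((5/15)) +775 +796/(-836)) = 36887987/46639008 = 0.79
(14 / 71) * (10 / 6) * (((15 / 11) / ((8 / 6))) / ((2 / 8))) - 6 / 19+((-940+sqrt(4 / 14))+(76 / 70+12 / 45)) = -1460899442 / 1558095+sqrt(14) / 7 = -937.08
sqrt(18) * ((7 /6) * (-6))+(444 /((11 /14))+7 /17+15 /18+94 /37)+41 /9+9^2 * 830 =8444375041 /124542 -21 * sqrt(2) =67773.73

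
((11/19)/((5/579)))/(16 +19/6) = 38214/10925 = 3.50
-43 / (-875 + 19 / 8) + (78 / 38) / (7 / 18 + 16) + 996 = 38978819762 / 39128505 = 996.17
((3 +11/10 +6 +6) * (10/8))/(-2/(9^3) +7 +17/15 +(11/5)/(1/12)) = 586845/1006912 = 0.58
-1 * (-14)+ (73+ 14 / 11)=971 / 11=88.27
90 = 90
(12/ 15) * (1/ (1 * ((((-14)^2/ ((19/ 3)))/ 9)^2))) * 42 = 9747/ 3430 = 2.84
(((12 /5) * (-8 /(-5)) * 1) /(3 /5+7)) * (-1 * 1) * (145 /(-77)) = 1392 /1463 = 0.95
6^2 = 36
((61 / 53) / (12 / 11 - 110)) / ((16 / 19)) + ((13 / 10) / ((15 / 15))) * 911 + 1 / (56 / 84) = 6023231071 / 5079520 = 1185.79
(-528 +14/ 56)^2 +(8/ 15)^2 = 1002673249/ 3600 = 278520.35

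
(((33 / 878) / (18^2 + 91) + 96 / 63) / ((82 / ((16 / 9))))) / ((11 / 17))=792916244 / 15529267215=0.05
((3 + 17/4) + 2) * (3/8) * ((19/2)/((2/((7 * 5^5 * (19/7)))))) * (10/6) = 208703125/128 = 1630493.16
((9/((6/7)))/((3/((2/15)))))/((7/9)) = 3/5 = 0.60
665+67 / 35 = 23342 / 35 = 666.91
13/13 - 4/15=11/15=0.73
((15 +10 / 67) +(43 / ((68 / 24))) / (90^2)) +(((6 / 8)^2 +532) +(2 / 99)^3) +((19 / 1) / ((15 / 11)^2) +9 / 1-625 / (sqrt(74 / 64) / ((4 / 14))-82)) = 574.92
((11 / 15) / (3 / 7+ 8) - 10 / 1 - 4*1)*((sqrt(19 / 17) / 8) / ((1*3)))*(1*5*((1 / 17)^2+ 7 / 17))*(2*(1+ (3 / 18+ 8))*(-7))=23702525*sqrt(323) / 2608803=163.29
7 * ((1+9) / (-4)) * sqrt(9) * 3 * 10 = -1575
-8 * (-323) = 2584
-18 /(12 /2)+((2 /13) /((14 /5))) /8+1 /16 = -4267 /1456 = -2.93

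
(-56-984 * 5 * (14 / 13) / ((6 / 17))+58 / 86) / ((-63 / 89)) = 749629823 / 35217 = 21286.02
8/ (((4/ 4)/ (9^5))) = 472392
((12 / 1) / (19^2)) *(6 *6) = 432 / 361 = 1.20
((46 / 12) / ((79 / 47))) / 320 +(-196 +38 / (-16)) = -30088439 / 151680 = -198.37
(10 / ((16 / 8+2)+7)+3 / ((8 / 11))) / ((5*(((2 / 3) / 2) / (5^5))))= 830625 / 88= 9438.92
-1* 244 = -244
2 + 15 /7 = 29 /7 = 4.14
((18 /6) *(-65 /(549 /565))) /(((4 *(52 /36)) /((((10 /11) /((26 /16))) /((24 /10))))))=-70625 /8723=-8.10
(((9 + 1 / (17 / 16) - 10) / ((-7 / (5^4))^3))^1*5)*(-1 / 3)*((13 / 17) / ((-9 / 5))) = 79345703125 / 2676429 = 29646.11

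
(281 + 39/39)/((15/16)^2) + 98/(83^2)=165784246/516675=320.87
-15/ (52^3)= -15/ 140608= -0.00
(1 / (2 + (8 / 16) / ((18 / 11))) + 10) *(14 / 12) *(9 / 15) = 3031 / 415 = 7.30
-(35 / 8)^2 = -1225 / 64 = -19.14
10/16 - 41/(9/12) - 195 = -5977/24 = -249.04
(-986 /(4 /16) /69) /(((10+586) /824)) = -812464 /10281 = -79.03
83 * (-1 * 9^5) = -4901067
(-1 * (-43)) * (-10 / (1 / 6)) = -2580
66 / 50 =33 / 25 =1.32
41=41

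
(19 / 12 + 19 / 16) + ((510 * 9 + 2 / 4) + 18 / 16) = 220531 / 48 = 4594.40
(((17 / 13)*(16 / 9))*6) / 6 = 272 / 117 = 2.32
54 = 54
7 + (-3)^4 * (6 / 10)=278 / 5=55.60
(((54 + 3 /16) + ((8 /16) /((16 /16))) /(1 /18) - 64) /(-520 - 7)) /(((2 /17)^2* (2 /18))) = 1989 /1984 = 1.00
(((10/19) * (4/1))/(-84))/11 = -10/4389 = -0.00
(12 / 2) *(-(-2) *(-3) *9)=-324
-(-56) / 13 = 56 / 13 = 4.31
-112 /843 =-0.13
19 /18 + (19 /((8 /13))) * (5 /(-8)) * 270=-1500221 /288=-5209.10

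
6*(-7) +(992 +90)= 1040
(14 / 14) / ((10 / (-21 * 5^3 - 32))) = -2657 / 10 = -265.70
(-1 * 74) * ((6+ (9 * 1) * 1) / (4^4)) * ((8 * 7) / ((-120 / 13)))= 3367 / 128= 26.30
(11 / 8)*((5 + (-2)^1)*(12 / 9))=11 / 2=5.50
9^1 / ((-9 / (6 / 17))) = -6 / 17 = -0.35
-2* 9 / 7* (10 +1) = -198 / 7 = -28.29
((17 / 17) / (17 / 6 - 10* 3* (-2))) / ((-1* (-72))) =1 / 4524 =0.00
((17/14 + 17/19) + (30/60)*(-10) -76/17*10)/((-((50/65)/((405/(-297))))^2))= 327369393/2188648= 149.58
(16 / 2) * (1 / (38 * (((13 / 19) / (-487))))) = -1948 / 13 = -149.85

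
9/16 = 0.56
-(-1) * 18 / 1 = 18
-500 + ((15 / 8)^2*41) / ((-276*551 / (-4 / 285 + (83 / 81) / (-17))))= -14146715831195 / 28293435648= -500.00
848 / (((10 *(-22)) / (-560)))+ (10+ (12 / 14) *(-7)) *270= 35624 / 11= 3238.55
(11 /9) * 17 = 187 /9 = 20.78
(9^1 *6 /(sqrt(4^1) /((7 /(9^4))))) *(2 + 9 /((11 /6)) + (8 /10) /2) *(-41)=-38458 /4455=-8.63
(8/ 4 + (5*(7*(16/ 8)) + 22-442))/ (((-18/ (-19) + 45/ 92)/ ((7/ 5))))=-1419376/ 4185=-339.16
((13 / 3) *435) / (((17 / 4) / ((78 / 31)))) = 588120 / 527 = 1115.98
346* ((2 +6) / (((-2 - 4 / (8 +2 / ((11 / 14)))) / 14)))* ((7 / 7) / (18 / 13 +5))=-14609504 / 5727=-2550.99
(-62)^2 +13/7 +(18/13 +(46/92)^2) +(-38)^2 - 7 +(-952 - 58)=1555915/364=4274.49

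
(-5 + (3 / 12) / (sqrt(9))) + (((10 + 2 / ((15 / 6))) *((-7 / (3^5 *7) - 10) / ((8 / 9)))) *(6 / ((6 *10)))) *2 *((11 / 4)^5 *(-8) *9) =10570715687 / 38400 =275279.05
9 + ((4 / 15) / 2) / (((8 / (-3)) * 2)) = 359 / 40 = 8.98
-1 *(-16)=16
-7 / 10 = -0.70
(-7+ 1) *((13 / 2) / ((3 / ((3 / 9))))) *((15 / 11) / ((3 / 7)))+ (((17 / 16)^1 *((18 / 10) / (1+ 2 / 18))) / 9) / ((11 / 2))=-181541 / 13200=-13.75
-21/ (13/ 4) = -84/ 13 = -6.46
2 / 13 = 0.15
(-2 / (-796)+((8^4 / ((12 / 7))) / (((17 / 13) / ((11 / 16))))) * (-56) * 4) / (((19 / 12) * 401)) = -11422867354 / 25775077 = -443.17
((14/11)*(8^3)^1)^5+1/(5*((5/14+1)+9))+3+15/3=13719174807371322987314/116761975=117496940312728.72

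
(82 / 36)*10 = 205 / 9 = 22.78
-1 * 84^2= -7056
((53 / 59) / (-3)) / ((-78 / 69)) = 1219 / 4602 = 0.26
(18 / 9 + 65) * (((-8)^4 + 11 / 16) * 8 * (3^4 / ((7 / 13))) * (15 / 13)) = 5335853535 / 14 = 381132395.36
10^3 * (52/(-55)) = -10400/11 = -945.45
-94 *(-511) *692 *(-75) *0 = 0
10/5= 2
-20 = -20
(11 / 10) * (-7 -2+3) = -33 / 5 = -6.60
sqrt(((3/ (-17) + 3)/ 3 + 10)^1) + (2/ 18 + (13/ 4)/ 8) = 149/ 288 + sqrt(3162)/ 17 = 3.83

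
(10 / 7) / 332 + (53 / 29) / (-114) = -11264 / 960393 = -0.01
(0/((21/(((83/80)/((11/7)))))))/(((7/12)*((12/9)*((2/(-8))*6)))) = 0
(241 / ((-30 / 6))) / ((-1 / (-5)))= -241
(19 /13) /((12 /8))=38 /39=0.97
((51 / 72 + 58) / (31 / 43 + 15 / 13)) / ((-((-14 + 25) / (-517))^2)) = -1739876879 / 25152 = -69174.49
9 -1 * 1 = 8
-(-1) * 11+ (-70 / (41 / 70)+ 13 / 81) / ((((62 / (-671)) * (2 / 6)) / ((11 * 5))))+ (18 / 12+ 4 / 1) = 7314528298 / 34317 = 213145.91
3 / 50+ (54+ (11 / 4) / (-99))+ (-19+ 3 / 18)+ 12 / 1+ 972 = 917279 / 900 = 1019.20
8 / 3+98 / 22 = 235 / 33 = 7.12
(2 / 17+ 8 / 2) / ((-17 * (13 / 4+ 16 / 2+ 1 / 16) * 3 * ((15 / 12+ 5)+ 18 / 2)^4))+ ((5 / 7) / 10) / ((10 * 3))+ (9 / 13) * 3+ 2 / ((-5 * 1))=6640758644361461 / 3954471048904740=1.68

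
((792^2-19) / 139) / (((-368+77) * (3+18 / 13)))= -8154185 / 2305593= -3.54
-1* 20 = -20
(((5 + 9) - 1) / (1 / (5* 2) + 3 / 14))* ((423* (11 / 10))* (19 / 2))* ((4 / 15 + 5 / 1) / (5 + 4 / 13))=83457101 / 460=181428.48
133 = 133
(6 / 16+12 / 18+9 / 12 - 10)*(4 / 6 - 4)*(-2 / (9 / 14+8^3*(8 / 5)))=-34475 / 516501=-0.07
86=86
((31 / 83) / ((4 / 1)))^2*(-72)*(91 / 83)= -787059 / 1143574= -0.69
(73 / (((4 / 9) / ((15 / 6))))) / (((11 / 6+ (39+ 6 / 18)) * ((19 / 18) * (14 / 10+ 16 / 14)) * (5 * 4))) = 620865 / 3341416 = 0.19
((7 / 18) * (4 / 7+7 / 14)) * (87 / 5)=29 / 4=7.25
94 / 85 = 1.11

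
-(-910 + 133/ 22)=19887/ 22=903.95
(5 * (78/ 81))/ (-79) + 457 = 974651/ 2133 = 456.94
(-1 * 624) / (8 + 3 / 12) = -832 / 11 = -75.64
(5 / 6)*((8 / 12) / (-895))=-1 / 1611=-0.00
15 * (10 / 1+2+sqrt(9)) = 225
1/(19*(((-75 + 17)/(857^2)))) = -734449/1102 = -666.47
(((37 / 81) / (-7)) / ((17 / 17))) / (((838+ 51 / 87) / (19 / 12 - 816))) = 10486429 / 165466476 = 0.06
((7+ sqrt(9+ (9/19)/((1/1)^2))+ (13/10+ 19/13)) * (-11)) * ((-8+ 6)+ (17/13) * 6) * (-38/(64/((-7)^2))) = 24022.04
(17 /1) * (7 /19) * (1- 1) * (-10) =0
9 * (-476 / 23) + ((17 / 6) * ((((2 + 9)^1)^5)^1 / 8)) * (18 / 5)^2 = 739037.83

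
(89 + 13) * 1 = 102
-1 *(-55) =55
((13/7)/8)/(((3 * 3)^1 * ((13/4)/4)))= 2/63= 0.03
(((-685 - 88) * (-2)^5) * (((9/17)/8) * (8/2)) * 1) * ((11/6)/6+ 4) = 479260/17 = 28191.76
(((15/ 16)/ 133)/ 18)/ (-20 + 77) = 5/ 727776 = 0.00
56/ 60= 14/ 15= 0.93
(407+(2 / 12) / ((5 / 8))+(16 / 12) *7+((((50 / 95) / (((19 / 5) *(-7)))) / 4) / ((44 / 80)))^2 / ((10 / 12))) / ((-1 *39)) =-10.68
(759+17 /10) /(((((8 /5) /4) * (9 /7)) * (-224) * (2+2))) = -7607 /4608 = -1.65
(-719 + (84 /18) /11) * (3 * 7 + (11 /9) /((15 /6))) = -22930471 /1485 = -15441.39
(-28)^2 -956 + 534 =362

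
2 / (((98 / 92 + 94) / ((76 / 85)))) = 6992 / 371705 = 0.02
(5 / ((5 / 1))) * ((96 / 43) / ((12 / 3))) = 24 / 43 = 0.56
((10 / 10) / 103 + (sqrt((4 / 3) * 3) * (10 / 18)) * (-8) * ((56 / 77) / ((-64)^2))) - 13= -4239299 / 326304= -12.99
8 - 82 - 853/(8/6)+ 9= -704.75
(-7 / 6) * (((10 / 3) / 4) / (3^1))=-35 / 108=-0.32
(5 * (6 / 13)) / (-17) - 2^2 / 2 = -472 / 221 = -2.14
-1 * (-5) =5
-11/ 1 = -11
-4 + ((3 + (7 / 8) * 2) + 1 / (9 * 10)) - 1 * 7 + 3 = -583 / 180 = -3.24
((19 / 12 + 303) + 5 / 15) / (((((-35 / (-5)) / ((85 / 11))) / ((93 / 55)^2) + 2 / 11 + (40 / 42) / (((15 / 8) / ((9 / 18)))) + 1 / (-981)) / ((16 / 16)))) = 1505127172857 / 3710045288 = 405.69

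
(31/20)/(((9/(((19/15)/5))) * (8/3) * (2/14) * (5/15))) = 4123/12000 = 0.34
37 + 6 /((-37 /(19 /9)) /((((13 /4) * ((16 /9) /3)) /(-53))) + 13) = 18112507 /489367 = 37.01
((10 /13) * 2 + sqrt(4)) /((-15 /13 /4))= -184 /15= -12.27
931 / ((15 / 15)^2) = 931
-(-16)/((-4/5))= -20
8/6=1.33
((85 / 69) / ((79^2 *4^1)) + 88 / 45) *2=50528411 / 12918870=3.91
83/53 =1.57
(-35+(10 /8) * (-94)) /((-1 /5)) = 1525 /2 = 762.50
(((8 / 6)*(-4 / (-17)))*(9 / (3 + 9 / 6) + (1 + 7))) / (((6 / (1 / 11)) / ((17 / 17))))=80 / 1683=0.05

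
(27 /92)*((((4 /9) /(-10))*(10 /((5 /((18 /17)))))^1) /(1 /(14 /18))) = -42 /1955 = -0.02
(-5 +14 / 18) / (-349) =38 / 3141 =0.01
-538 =-538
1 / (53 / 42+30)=0.03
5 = 5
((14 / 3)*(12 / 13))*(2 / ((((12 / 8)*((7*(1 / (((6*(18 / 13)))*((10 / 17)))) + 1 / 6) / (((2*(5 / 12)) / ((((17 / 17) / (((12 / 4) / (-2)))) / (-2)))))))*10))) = 20160 / 22451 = 0.90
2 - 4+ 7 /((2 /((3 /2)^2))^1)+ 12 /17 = 895 /136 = 6.58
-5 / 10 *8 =-4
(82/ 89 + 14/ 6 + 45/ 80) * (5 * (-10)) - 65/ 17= -7069315/ 36312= -194.68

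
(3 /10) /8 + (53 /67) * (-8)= -33719 /5360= -6.29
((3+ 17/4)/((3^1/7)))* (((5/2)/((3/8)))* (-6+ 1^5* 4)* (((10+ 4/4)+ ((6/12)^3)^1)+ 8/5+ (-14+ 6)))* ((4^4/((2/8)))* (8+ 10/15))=-9458176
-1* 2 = -2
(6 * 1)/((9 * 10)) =1/15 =0.07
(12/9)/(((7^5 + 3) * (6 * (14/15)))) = 1/70602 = 0.00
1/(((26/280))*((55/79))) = 2212/143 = 15.47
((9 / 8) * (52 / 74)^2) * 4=3042 / 1369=2.22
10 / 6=5 / 3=1.67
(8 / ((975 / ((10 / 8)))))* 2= 4 / 195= 0.02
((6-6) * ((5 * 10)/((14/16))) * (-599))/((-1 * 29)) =0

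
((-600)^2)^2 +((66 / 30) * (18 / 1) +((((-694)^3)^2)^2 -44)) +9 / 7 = 436899642969909124767985028867317651 / 35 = 12482846941997403564799570000000000.00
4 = 4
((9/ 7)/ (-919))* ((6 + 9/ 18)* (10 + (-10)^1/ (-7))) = -4680/ 45031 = -0.10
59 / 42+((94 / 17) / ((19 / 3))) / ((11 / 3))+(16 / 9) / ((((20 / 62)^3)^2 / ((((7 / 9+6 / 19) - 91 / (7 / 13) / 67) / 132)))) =-156257405907343 / 10123118775000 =-15.44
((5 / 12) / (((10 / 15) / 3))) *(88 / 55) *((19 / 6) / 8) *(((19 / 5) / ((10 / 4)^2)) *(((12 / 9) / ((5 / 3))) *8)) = 2888 / 625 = 4.62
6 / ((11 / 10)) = 60 / 11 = 5.45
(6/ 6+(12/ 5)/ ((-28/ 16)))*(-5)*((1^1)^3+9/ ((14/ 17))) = 2171/ 98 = 22.15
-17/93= -0.18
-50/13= -3.85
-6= -6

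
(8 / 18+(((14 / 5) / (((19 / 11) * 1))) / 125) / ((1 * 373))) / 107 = 17718886 / 4265488125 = 0.00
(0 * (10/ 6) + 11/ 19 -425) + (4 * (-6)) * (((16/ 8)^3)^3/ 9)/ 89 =-2230912/ 5073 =-439.76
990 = 990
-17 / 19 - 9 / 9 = -36 / 19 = -1.89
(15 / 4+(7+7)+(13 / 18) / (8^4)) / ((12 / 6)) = 1308685 / 147456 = 8.88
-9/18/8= -1/16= -0.06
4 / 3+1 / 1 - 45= -128 / 3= -42.67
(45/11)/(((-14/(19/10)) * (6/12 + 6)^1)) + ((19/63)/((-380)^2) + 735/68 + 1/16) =6277199603/581981400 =10.79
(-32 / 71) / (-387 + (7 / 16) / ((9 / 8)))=576 / 494089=0.00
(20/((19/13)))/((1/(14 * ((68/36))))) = 361.87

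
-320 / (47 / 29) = -9280 / 47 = -197.45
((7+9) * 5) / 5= 16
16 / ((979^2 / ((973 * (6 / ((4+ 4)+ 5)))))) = 93408 / 12459733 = 0.01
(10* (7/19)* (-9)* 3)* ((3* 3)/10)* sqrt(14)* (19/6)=-567* sqrt(14)/2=-1060.76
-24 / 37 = -0.65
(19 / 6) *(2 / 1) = 19 / 3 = 6.33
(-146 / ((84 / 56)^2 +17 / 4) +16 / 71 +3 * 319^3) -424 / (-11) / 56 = 97385255.45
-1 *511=-511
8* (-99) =-792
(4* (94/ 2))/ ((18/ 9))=94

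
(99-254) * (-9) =1395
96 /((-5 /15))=-288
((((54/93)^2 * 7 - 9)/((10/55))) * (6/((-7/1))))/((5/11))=68.87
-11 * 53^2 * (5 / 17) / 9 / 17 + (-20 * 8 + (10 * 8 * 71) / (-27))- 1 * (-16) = -3228637 / 7803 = -413.77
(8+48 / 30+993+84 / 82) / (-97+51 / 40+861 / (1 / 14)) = 0.08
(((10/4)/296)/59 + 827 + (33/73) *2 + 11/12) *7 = 44378904493/7649232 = 5801.75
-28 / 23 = -1.22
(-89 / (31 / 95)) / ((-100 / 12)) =5073 / 155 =32.73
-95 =-95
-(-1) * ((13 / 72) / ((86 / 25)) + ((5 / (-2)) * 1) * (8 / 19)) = -1.00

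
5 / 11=0.45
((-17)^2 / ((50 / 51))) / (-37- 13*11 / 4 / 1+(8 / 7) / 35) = -1444422 / 356315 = -4.05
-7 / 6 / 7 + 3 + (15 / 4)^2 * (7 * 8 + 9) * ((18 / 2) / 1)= 395011 / 48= 8229.40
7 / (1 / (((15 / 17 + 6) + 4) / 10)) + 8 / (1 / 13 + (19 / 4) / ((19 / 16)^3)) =4817803 / 464882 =10.36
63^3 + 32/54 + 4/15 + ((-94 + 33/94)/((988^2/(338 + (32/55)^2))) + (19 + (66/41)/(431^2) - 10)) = 7136380585161164237333743/28539035211486056400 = 250056.83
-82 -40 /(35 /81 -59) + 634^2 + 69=401943.68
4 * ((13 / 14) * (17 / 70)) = 221 / 245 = 0.90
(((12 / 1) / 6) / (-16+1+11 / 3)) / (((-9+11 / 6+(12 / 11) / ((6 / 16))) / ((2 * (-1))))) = -396 / 4777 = -0.08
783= 783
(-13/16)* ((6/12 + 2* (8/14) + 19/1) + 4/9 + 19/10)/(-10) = 94133/50400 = 1.87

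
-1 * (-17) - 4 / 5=81 / 5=16.20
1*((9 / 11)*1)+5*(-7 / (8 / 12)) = -1137 / 22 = -51.68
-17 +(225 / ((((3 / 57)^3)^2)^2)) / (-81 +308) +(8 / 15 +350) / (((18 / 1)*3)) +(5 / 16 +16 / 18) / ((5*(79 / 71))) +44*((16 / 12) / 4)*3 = 254934039007882473287561 / 116205840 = 2193814347092043.51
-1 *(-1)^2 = -1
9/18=1/2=0.50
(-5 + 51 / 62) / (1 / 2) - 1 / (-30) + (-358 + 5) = -336029 / 930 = -361.32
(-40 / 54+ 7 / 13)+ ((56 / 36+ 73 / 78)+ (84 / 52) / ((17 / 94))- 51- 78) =-1405571 / 11934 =-117.78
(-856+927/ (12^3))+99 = -145241/ 192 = -756.46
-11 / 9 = -1.22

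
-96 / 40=-12 / 5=-2.40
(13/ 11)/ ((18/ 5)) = 65/ 198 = 0.33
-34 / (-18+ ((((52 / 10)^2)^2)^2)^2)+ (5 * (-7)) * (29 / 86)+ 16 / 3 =-2140676232232389599181541 / 330913401980706804216462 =-6.47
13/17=0.76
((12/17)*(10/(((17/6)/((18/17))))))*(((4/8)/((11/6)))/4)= 0.18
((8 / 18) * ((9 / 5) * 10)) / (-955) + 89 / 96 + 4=450947 / 91680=4.92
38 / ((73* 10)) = 19 / 365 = 0.05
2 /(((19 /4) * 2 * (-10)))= -2 /95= -0.02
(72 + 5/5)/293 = 73/293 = 0.25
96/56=12/7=1.71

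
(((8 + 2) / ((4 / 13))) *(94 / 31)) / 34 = 3055 / 1054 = 2.90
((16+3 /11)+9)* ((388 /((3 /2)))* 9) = 647184 /11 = 58834.91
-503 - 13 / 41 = -20636 / 41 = -503.32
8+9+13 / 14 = 251 / 14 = 17.93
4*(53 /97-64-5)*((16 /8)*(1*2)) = -106240 /97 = -1095.26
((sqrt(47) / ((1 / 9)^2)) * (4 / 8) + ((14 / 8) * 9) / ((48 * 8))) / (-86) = -81 * sqrt(47) / 172-21 / 44032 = -3.23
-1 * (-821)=821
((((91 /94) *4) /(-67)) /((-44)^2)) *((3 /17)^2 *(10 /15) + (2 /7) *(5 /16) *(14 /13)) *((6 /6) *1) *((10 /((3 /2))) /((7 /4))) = -0.00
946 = 946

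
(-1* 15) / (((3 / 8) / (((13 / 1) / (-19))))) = 520 / 19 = 27.37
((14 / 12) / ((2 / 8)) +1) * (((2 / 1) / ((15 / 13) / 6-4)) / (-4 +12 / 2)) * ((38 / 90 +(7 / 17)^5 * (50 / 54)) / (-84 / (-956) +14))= -39689642072 / 867332594205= -0.05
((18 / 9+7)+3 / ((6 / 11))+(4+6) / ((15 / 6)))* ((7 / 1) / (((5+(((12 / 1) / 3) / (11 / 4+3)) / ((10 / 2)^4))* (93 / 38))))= 10.58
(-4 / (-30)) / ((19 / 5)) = 2 / 57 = 0.04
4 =4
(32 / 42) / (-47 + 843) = 4 / 4179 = 0.00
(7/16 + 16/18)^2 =36481/20736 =1.76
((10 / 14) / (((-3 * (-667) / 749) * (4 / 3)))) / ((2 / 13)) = 6955 / 5336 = 1.30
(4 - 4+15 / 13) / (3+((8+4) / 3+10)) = 15 / 221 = 0.07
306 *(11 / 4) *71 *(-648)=-38715732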